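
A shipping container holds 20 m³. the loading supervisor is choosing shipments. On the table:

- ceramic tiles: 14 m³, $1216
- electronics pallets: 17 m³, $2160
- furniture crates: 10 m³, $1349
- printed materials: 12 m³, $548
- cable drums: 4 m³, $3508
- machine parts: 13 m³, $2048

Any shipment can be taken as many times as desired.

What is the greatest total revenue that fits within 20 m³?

17540

5×cable drums uses 20 of the 20 m³ and totals 17540.
That's the maximum — no swap from here does better than 17540.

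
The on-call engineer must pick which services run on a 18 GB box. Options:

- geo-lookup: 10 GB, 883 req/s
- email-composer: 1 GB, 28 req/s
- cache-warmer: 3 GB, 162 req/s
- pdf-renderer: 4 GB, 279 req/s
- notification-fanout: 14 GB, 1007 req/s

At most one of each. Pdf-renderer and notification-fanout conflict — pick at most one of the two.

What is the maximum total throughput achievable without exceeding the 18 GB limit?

Geo-lookup + email-composer + cache-warmer + pdf-renderer uses 18 of the 18 GB and totals 1352.
Runner-up geo-lookup + cache-warmer + pdf-renderer tops out at 1324.

1352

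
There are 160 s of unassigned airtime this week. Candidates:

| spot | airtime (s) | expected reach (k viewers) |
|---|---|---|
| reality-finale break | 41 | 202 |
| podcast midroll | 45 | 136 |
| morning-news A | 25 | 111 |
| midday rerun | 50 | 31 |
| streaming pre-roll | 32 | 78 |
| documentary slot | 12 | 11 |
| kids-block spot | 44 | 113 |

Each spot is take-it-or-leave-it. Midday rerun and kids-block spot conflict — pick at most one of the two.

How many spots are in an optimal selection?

4

The maximum expected reach within 160 s is 562.
One optimal bundle: reality-finale break + podcast midroll + morning-news A + kids-block spot (155 s).
Every optimal selection uses 4 spots.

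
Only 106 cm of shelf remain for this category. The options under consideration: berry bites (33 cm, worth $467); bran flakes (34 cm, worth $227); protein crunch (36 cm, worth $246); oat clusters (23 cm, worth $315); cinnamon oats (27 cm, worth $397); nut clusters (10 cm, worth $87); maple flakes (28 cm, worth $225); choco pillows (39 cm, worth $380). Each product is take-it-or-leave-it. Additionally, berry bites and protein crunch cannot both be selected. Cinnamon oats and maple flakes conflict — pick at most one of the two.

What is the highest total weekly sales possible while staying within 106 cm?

1266

By weekly sales per cm: cinnamon oats 14.70, berry bites 14.15, oat clusters 13.70, choco pillows 9.74 lead.
Berry bites + oat clusters + cinnamon oats + nut clusters uses 93 of the 106 cm and totals 1266.
Next best is berry bites + oat clusters + nut clusters + choco pillows at 1249 (105 cm) — short by 17.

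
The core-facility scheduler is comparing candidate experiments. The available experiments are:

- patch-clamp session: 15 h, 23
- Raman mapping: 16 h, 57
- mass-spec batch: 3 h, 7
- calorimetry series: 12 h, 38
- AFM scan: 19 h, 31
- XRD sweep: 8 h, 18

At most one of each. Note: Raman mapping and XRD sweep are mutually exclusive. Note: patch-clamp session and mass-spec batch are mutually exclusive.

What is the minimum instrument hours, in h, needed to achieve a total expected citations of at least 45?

Minimise h subject to total expected citations ≥ 45.
mass-spec batch + calorimetry series: 45 expected citations at 15 h.
Below 15 h the best achievable stays under 45.

15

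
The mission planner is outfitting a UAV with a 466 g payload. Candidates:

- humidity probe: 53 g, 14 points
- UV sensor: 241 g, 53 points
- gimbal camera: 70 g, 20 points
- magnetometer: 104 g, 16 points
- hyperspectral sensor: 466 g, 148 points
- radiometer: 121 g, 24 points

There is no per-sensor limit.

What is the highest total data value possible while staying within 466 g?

Best packing: hyperspectral sensor — 466 g, 148 total.

148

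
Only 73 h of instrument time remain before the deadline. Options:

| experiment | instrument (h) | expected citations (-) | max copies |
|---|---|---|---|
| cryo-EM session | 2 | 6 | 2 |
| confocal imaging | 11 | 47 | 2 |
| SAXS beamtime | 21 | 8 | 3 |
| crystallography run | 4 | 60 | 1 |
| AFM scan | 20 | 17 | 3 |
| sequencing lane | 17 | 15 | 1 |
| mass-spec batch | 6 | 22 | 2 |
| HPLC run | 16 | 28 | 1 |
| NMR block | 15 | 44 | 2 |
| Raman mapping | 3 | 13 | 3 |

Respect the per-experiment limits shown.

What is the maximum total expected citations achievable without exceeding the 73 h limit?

309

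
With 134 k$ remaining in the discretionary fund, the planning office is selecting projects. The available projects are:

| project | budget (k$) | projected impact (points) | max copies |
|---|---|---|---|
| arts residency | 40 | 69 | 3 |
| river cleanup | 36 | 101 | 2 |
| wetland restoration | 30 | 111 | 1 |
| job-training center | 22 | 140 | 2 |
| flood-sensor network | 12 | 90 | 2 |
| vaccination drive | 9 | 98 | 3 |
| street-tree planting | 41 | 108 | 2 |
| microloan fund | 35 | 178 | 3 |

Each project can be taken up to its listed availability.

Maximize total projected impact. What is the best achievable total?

932

Density check — vaccination drive 10.89, flood-sensor network 7.50, job-training center 6.36 are the best per k$.
The ratio ordering already packs tightly: 2×job-training center + 2×flood-sensor network + 3×vaccination drive + microloan fund, 130 k$, 932.
The spare 4 k$ is too small for any remaining project, and no exchange beats 932.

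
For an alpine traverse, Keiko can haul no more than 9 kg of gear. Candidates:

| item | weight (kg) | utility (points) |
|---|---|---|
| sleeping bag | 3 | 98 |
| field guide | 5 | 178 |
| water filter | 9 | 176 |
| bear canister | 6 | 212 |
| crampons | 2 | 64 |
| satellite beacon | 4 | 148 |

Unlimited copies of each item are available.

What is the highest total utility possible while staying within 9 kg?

326

A density-first pass picks 2×satellite beacon — 296 at 8 kg.
The 4 kg tied up in satellite beacon is better spent on field guide — total rises to 326 (9 kg).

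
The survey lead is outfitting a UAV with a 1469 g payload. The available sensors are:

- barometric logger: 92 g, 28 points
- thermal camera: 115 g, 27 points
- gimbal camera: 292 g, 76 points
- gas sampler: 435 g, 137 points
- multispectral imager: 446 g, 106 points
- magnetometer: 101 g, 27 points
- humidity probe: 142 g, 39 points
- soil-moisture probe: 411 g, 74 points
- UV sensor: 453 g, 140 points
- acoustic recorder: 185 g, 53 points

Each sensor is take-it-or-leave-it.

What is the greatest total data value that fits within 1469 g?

A density-first pass picks barometric logger + gas sampler + magnetometer + humidity probe + UV sensor + acoustic recorder — 424 at 1408 g.
The 243 g tied up in magnetometer and humidity probe is better spent on gimbal camera — total rises to 434 (1457 g).
The closest alternative, gimbal camera + gas sampler + magnetometer + UV sensor + acoustic recorder, reaches only 433.

434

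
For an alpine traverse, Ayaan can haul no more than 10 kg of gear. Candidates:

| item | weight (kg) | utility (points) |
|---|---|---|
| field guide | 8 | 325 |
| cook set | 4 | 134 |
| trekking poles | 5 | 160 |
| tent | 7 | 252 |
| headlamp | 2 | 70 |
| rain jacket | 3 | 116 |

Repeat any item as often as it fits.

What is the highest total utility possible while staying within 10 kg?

395

Taking field guide + headlamp: 10 kg used, 395 in utility.
That's the maximum — no swap from here does better than 395.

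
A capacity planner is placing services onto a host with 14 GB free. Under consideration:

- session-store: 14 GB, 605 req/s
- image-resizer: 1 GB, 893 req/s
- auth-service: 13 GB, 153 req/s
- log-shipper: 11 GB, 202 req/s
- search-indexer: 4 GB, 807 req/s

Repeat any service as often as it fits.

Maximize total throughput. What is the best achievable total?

12502

Ranking by ratio (throughput/GB): image-resizer 893.00, search-indexer 201.75, session-store 43.21.
Best packing: 14×image-resizer — 14 GB, 12502 total.
Every other selection either busts 14 GB or fails to beat 12502.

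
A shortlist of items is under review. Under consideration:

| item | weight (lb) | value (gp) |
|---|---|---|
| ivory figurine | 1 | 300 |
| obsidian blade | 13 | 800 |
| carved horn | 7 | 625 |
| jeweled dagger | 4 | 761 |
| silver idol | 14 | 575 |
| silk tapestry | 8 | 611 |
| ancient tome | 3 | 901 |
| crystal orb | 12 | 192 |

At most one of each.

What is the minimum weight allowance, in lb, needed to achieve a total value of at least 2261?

14

Need the lightest bundle worth ≥ 2261.
carved horn + jeweled dagger + ancient tome: 2287 value at 14 lb.
Any bundle with less than 14 lb falls short of 2261.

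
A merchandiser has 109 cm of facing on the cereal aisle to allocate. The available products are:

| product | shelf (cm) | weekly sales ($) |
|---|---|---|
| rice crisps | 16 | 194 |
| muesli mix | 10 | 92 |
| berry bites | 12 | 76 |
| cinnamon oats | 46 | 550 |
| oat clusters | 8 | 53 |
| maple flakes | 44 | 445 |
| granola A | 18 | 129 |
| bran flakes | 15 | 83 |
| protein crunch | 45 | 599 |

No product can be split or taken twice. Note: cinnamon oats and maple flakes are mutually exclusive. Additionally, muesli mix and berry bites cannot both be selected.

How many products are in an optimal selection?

3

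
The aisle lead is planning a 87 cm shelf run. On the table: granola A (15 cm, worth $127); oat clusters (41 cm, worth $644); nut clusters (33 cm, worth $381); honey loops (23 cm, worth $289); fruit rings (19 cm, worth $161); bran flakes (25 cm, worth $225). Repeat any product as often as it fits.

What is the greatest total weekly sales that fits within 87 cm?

1288

Ranking by ratio (weekly sales/cm): oat clusters 15.71, honey loops 12.57, nut clusters 11.55.
The ratio ordering already packs tightly: 2×oat clusters, 82 cm, 1288.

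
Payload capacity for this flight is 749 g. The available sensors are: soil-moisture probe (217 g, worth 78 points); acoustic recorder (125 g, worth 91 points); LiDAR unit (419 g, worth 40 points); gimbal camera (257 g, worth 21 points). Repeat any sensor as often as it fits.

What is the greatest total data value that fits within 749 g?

455

Density check — acoustic recorder 0.73, soil-moisture probe 0.36, LiDAR unit 0.10 are the best per g.
The ratio ordering already packs tightly: 5×acoustic recorder, 625 g, 455.
That's the maximum — no swap from here does better than 455.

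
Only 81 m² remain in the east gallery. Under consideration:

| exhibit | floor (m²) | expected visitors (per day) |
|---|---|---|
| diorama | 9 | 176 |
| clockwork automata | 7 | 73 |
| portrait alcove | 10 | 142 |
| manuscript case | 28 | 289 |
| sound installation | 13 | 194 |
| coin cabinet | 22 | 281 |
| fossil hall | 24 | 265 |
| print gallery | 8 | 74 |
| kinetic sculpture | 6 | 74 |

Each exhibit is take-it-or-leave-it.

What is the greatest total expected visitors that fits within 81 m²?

1063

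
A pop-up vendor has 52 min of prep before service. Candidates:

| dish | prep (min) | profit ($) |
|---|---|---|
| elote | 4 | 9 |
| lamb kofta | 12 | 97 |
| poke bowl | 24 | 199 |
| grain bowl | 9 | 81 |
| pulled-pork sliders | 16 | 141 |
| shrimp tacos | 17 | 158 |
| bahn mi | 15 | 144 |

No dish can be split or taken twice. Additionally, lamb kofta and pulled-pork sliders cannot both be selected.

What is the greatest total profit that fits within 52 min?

452

Ranking by ratio (profit/min): bahn mi 9.60, shrimp tacos 9.29, grain bowl 9.00.
A density-first pass picks elote + grain bowl + shrimp tacos + bahn mi — 392 at 45 min.
Dropping grain bowl frees 9 min; slotting in pulled-pork sliders (16 min) lifts the total to 452 at 52 min.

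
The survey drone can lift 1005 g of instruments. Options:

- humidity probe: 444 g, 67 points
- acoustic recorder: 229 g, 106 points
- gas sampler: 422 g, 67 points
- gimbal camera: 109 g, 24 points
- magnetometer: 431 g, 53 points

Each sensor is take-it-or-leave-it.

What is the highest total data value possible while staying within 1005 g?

Density check — acoustic recorder 0.46, gimbal camera 0.22, gas sampler 0.16, humidity probe 0.15 are the best per g.
Taking humidity probe + acoustic recorder + gimbal camera: 782 g used, 197 in data value.
No other feasible combination exceeds 197.

197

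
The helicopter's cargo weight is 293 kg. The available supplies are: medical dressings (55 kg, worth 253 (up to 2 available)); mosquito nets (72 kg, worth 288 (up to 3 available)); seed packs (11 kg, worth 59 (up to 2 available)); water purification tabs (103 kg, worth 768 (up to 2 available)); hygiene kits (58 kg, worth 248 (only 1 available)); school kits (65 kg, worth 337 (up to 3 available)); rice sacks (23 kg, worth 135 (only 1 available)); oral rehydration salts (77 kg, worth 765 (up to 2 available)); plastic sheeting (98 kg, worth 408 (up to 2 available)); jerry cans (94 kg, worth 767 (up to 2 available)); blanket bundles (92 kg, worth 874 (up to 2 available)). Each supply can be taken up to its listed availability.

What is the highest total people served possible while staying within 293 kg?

The ratio ordering already packs tightly: 2×seed packs + rice sacks + 2×oral rehydration salts + blanket bundles, 291 kg, 2657.

2657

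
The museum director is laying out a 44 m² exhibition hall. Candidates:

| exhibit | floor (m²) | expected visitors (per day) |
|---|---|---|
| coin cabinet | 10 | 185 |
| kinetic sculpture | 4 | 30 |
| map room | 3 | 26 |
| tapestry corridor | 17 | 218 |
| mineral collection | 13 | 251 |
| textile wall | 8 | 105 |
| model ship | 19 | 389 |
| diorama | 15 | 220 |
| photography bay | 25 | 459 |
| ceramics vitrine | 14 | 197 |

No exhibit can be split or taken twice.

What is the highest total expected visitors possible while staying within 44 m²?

848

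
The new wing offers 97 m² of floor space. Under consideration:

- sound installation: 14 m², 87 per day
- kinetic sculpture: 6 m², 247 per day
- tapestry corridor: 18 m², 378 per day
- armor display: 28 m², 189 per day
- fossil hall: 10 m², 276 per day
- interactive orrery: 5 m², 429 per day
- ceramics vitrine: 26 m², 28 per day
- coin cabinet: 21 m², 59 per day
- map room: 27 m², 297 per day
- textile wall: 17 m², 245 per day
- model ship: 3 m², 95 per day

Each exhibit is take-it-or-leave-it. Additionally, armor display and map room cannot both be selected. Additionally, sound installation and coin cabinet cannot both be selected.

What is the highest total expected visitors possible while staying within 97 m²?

1967

Taking kinetic sculpture + tapestry corridor + fossil hall + interactive orrery + map room + textile wall + model ship: 86 m² used, 1967 in expected visitors.
The closest alternative, sound installation + kinetic sculpture + tapestry corridor + fossil hall + interactive orrery + map room + textile wall, reaches only 1959.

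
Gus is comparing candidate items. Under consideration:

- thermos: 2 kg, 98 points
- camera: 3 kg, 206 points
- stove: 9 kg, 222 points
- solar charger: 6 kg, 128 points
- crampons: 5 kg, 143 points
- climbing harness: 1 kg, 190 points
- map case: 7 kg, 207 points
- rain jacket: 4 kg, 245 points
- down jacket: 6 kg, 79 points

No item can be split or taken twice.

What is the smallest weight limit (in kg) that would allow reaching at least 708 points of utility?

10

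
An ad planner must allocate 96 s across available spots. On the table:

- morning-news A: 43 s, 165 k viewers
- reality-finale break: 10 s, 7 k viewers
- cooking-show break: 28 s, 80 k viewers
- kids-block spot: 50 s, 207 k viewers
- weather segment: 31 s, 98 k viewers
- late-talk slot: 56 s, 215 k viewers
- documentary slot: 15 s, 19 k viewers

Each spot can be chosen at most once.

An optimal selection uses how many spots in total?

The maximum expected reach within 96 s is 372.
morning-news A + kids-block spot hits 372 at 93 s.
Every optimal selection uses 2 spots.

2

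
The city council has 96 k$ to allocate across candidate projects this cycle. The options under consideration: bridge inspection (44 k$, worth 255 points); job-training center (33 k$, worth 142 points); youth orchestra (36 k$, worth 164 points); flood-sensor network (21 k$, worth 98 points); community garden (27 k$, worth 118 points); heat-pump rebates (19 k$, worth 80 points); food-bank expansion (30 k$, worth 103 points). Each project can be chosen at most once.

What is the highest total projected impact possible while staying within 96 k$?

477

A density-first pass picks bridge inspection + flood-sensor network + community garden — 471 at 92 k$.
Replace flood-sensor network and community garden with job-training center + heat-pump rebates: the trade gains 6 net, giving 477 at 96 k$.
The closest alternative, bridge inspection + flood-sensor network + community garden, reaches only 471.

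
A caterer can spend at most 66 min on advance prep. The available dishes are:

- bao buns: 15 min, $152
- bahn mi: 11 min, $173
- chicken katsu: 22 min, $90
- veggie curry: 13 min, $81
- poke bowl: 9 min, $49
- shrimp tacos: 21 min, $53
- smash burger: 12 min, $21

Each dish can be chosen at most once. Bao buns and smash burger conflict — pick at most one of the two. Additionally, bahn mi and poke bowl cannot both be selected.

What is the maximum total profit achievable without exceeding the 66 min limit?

Density check — bahn mi 15.73, bao buns 10.13, veggie curry 6.23, poke bowl 5.44 are the best per min.
Taking bao buns + bahn mi + chicken katsu + veggie curry: 61 min used, 496 in profit.
An exhaustive check of the 128 subsets confirms 496.

496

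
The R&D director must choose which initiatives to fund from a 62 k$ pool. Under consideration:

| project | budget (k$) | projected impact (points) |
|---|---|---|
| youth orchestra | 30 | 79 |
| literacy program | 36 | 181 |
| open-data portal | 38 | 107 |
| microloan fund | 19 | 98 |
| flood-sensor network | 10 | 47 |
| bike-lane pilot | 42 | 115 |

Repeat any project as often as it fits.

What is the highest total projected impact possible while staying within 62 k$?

294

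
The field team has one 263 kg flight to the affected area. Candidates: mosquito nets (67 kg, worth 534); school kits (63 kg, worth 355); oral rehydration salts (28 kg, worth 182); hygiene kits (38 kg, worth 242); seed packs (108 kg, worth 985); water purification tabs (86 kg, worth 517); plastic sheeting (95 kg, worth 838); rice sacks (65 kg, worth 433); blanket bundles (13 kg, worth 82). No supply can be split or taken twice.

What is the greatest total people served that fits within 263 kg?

Ranking by ratio (people served/kg): seed packs 9.12, plastic sheeting 8.82, mosquito nets 7.97.
Filling by ratio: oral rehydration salts + seed packs + plastic sheeting + blanket bundles for 2087, with 19 kg left unused.
Dropping oral rehydration salts frees 28 kg; slotting in hygiene kits (38 kg) lifts the total to 2147 at 254 kg.
Every other selection either busts 263 kg or fails to beat 2147.

2147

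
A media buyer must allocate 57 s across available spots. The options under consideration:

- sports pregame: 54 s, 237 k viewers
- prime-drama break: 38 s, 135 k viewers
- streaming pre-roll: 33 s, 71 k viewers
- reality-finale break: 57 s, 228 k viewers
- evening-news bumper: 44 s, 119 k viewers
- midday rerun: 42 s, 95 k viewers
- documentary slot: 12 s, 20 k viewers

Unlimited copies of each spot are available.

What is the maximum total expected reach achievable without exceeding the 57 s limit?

237

Density check — sports pregame 4.39, reality-finale break 4.00, prime-drama break 3.55, evening-news bumper 2.70 are the best per s.
The ratio ordering already packs tightly: sports pregame, 54 s, 237.
The spare 3 s is too small for any remaining spot, and no exchange beats 237.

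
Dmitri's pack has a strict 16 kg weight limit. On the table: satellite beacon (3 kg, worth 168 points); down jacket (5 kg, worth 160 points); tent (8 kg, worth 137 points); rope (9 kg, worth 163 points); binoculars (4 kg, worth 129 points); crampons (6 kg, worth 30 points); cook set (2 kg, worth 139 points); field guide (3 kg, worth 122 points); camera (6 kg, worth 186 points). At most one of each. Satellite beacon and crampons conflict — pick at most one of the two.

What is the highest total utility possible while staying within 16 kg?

653

A density-first pass picks satellite beacon + binoculars + cook set + field guide — 558 at 12 kg.
Replace binoculars and field guide with down jacket + camera: the trade gains 95 net, giving 653 at 16 kg.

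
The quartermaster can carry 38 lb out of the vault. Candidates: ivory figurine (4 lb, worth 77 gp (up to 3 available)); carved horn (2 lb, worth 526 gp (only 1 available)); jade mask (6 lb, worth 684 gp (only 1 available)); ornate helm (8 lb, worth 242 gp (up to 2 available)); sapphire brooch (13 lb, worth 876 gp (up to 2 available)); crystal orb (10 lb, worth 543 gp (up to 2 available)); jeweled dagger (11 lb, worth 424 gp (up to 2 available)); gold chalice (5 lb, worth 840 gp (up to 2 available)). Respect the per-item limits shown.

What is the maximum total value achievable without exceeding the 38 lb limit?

3976

The ratio heuristic lands on ivory figurine + carved horn + jade mask + sapphire brooch + 2×gold chalice (3843) but leaves 3 lb idle.
Dropping ivory figurine and sapphire brooch frees 17 lb; slotting in 2×crystal orb (20 lb) lifts the total to 3976 at 38 lb.
That's the maximum — no swap from here does better than 3976.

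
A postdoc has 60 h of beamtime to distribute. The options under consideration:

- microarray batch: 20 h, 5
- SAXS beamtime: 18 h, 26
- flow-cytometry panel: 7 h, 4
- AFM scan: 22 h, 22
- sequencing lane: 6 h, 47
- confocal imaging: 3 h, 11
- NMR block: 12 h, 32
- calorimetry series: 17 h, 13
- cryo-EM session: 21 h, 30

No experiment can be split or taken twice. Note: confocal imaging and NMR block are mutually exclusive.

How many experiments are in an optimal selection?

4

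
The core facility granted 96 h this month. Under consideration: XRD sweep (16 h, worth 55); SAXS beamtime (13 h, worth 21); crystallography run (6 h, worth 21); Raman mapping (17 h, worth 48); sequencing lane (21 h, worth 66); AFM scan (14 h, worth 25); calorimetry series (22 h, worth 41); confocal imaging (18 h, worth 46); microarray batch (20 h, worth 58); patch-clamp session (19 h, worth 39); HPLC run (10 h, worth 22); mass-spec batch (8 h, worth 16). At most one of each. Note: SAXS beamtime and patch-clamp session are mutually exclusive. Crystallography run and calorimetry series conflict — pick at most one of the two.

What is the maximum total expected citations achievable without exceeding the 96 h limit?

274

A density-first pass picks XRD sweep + crystallography run + Raman mapping + sequencing lane + microarray batch + HPLC run — 270 at 90 h.
The 20 h tied up in microarray batch is better spent on confocal imaging + mass-spec batch — total rises to 274 (96 h).
Next best is XRD sweep + crystallography run + Raman mapping + sequencing lane + AFM scan + microarray batch at 273 (94 h) — short by 1.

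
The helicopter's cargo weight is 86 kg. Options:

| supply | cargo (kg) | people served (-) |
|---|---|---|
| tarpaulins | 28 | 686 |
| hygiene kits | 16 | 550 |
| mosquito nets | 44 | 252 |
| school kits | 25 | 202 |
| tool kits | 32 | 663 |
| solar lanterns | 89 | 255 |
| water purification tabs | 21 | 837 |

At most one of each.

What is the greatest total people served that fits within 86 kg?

Density check — water purification tabs 39.86, hygiene kits 34.38, tarpaulins 24.50, tool kits 20.72 are the best per kg.
Filling by ratio: tarpaulins + hygiene kits + water purification tabs for 2073, with 21 kg left unused.
Dropping hygiene kits frees 16 kg; slotting in tool kits (32 kg) lifts the total to 2186 at 81 kg.

2186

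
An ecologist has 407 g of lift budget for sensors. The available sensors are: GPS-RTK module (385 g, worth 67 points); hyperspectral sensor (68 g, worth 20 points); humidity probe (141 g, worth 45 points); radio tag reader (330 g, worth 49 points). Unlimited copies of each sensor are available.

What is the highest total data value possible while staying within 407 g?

Hyperspectral sensor + 2×humidity probe uses 350 of the 407 g and totals 110.
The spare 57 g is too small for any remaining sensor, and no exchange beats 110.

110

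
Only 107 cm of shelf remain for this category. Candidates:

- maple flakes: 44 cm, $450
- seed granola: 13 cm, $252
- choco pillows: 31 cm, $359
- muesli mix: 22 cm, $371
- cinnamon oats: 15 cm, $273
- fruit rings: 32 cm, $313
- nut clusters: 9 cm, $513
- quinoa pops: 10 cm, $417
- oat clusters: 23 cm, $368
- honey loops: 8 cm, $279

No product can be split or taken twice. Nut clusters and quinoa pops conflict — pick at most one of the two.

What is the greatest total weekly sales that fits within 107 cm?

Seed granola + choco pillows + muesli mix + nut clusters + oat clusters + honey loops uses 106 of the 107 cm and totals 2142.
Runner-up seed granola + muesli mix + fruit rings + nut clusters + oat clusters + honey loops tops out at 2096.

2142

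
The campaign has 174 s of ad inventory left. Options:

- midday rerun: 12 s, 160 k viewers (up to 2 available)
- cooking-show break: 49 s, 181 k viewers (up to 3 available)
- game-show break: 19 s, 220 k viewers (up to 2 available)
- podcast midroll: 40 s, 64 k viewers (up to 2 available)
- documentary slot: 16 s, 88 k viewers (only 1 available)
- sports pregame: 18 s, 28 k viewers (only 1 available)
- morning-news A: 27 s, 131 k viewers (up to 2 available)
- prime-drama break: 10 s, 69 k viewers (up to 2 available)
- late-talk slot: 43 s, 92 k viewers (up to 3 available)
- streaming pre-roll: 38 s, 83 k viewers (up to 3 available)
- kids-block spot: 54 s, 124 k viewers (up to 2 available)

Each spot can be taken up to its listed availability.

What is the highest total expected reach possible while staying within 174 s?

The ratio heuristic lands on 2×midday rerun + 2×game-show break + documentary slot + sports pregame + 2×morning-news A + 2×prime-drama break (1276) but leaves 4 s idle.
Replace sports pregame and morning-news A with cooking-show break: the trade gains 22 net, giving 1298 at 174 s.

1298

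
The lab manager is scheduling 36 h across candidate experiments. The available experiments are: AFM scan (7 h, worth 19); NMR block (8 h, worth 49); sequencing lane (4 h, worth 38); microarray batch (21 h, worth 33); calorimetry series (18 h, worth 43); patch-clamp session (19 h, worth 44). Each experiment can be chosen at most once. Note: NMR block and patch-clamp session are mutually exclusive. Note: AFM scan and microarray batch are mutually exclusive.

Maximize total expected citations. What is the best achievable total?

The ratio heuristic lands on AFM scan + NMR block + sequencing lane (106) but leaves 17 h idle.
The 7 h tied up in AFM scan is better spent on calorimetry series — total rises to 130 (30 h).

130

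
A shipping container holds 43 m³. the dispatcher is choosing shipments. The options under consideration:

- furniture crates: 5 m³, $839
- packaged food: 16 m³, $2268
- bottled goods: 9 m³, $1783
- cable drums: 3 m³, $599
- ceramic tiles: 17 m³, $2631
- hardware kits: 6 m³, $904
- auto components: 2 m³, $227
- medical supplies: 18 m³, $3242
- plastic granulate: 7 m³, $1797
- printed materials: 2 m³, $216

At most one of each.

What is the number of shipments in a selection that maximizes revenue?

5

The maximum revenue within 43 m³ is 8325.
For example bottled goods + cable drums + hardware kits + medical supplies + plastic granulate achieves it, using 43 m³.
All optima have 5 shipments.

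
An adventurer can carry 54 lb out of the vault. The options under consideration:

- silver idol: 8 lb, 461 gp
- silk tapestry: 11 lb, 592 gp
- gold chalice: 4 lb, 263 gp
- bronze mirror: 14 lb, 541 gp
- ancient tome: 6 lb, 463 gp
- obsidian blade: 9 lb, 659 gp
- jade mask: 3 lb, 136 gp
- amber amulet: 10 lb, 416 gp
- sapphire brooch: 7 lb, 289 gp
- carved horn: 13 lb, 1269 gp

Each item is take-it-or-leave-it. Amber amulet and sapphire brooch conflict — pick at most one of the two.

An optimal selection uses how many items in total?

7

Best achievable value is 3843.
One optimal bundle: silver idol + silk tapestry + gold chalice + ancient tome + obsidian blade + jade mask + carved horn (54 lb).
All optima have 7 items.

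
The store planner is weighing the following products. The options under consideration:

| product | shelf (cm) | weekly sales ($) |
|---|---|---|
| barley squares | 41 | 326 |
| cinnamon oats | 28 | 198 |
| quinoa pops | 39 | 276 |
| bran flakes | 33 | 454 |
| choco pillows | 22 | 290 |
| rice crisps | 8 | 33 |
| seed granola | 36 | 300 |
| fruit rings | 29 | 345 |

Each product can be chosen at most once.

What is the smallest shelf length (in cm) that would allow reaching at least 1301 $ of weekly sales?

120

Look for the lowest-shelf combination reaching 1301.
Taking cinnamon oats + bran flakes + choco pillows + rice crisps + fruit rings gives 1320 (≥ 1301) for 120 cm.
Below 120 cm the best achievable stays under 1301.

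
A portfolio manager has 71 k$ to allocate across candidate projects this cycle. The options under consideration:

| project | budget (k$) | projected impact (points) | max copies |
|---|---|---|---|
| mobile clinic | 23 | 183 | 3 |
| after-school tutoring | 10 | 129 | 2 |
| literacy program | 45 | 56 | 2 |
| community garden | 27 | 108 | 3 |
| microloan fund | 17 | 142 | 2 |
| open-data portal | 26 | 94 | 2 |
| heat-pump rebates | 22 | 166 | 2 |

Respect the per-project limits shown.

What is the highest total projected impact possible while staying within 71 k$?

624

The ratio heuristic lands on 2×after-school tutoring + 2×microloan fund (542) but leaves 17 k$ idle.
Dropping 2×microloan fund frees 34 k$; slotting in 2×mobile clinic (46 k$) lifts the total to 624 at 66 k$.
That's the maximum — no swap from here does better than 624.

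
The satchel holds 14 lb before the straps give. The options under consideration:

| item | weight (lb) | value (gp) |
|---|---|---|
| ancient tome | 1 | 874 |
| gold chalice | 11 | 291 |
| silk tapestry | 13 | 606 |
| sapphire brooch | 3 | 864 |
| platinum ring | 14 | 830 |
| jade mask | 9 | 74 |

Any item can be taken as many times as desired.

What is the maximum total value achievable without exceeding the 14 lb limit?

Density check — ancient tome 874.00, sapphire brooch 288.00, platinum ring 59.29, silk tapestry 46.62 are the best per lb.
Taking 14×ancient tome: 14 lb used, 12236 in value.
That's the maximum — no swap from here does better than 12236.

12236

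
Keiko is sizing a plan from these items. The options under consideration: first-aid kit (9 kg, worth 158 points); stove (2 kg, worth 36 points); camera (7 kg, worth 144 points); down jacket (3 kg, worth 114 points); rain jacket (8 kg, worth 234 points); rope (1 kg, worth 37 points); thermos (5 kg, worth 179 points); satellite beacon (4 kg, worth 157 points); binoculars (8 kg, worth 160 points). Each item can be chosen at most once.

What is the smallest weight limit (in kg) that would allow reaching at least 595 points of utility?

18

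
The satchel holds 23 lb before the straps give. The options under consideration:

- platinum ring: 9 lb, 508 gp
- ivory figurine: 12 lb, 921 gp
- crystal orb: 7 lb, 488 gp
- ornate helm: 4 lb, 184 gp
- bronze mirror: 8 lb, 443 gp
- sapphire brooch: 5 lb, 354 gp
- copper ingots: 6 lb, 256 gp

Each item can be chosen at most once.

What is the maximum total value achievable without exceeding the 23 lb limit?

Greedy by ratio would take ivory figurine + ornate helm + sapphire brooch: 21 lb used, total 1459.
The 5 lb tied up in sapphire brooch is better spent on crystal orb — total rises to 1593 (23 lb).

1593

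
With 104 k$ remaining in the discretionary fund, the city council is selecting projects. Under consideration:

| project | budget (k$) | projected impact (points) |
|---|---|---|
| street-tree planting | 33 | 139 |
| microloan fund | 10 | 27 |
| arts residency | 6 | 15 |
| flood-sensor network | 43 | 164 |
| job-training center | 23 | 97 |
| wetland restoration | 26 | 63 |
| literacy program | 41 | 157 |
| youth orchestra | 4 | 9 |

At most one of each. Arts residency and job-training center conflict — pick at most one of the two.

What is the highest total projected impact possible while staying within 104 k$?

Ranking by ratio (projected impact/k$): job-training center 4.22, street-tree planting 4.21, literacy program 3.83.
Best packing: street-tree planting + flood-sensor network + job-training center + youth orchestra — 103 k$, 409 total.
Runner-up street-tree planting + job-training center + literacy program + youth orchestra tops out at 402.

409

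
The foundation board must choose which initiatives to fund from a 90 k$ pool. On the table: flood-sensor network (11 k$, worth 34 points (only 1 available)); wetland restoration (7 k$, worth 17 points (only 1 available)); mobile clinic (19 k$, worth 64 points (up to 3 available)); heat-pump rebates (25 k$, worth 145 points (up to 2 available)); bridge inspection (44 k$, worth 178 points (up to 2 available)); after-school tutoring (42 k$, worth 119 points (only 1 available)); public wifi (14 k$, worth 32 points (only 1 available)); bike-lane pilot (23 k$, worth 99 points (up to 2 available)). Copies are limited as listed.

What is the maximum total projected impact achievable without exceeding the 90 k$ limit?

Taking flood-sensor network + 2×heat-pump rebates + bike-lane pilot: 84 k$ used, 423 in projected impact.
Nothing else within 90 k$ beats 423.

423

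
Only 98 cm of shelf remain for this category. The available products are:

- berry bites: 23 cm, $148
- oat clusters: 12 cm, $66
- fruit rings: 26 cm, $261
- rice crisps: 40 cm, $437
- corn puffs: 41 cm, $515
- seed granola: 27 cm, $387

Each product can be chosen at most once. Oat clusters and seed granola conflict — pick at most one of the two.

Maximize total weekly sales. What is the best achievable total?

1163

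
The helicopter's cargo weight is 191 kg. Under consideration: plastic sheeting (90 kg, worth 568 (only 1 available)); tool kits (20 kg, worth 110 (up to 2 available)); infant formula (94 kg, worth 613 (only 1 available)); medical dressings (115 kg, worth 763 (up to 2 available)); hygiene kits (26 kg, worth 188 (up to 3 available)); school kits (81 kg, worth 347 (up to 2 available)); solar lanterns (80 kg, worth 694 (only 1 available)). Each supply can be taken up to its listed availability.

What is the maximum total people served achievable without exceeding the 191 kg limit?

1372

Taking the top-ratio supplies first gives tool kits + 3×hygiene kits + solar lanterns for 1368 (178 kg).
Dropping 3×hygiene kits frees 78 kg; slotting in plastic sheeting (90 kg) lifts the total to 1372 at 190 kg.
That's the maximum — no swap from here does better than 1372.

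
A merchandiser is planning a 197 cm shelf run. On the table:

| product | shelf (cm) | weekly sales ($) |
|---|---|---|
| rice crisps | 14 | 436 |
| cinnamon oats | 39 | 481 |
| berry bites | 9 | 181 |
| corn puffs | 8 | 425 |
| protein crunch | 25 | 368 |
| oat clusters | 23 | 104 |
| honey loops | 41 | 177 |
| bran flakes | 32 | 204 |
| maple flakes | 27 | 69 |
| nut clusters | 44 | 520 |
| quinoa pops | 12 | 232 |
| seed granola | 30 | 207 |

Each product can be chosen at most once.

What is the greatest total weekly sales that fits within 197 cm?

2850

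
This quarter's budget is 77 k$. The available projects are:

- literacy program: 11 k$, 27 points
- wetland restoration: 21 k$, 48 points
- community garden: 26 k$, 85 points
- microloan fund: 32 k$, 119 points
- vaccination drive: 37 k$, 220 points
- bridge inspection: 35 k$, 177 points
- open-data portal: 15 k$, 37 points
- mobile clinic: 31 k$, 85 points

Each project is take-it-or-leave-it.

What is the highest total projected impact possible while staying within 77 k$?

Vaccination drive + bridge inspection uses 72 of the 77 k$ and totals 397.
That's the maximum — no swap from here does better than 397.

397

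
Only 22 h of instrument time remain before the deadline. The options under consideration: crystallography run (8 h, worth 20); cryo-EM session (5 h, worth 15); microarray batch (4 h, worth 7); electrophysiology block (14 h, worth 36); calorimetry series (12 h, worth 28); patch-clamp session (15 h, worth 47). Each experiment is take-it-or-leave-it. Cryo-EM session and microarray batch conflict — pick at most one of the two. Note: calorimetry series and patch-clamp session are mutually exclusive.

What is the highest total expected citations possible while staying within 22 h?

Cryo-EM session + patch-clamp session uses 20 of the 22 h and totals 62.
An exhaustive check of the 64 subsets confirms 62.

62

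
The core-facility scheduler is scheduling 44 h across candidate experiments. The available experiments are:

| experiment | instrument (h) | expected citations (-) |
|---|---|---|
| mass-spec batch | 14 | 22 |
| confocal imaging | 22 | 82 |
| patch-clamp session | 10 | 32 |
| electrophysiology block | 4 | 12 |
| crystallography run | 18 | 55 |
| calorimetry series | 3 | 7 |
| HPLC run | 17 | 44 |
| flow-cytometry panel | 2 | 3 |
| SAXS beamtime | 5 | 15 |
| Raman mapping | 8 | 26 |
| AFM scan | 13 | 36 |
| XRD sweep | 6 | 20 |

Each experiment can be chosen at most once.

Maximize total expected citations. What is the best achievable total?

Taking the top-ratio experiments first gives confocal imaging + electrophysiology block + calorimetry series + Raman mapping + XRD sweep for 147 (43 h).
Replace calorimetry series and XRD sweep with patch-clamp session: the trade gains 5 net, giving 152 at 44 h.
An exhaustive check of the 4096 subsets confirms 152.

152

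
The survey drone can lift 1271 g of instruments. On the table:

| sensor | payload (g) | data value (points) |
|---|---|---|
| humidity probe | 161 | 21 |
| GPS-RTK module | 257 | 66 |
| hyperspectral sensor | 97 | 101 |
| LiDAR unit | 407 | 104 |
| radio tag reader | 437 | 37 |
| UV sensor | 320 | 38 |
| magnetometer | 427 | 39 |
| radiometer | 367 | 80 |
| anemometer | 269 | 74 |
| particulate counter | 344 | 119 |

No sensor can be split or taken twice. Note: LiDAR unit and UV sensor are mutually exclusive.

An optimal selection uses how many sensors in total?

5

The maximum data value within 1271 g is 411.
humidity probe + GPS-RTK module + hyperspectral sensor + LiDAR unit + particulate counter hits 411 at 1266 g.
Any selection reaching 411 contains exactly 5 sensors.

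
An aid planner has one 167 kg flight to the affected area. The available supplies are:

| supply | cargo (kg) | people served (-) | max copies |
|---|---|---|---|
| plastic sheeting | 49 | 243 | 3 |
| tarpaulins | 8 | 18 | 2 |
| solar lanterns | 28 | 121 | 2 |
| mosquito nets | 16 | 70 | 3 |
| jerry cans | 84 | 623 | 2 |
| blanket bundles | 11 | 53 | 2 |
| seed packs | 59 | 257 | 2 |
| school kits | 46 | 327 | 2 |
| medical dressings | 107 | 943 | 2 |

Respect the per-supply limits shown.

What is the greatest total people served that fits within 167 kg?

Taking blanket bundles + school kits + medical dressings: 164 kg used, 1323 in people served.
No other feasible combination exceeds 1323.

1323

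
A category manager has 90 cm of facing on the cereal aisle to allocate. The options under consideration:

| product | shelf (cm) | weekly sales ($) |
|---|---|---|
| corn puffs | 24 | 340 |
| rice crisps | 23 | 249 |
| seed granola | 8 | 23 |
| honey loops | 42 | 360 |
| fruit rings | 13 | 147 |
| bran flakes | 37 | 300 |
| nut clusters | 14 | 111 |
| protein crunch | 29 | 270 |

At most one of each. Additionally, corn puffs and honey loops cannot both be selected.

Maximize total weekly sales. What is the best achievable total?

Ranking by ratio (weekly sales/cm): corn puffs 14.17, fruit rings 11.31, rice crisps 10.83, protein crunch 9.31.
Corn puffs + rice crisps + fruit rings + protein crunch uses 89 of the 90 cm and totals 1006.

1006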